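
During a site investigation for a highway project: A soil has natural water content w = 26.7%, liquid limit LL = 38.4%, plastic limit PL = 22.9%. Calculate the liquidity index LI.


First compute the plasticity index:
PI = LL - PL = 38.4 - 22.9 = 15.5
Then compute the liquidity index:
LI = (w - PL) / PI
LI = (26.7 - 22.9) / 15.5
LI = 0.245


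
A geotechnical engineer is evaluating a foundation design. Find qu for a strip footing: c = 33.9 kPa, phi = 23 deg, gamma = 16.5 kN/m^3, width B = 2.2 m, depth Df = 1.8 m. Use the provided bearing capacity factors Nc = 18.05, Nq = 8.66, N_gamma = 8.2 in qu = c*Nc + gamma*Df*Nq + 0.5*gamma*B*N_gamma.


Compute qu = c*Nc + gamma*Df*Nq + 0.5*gamma*B*N_gamma
Term 1: 33.9 * 18.05 = 611.895
Term 2: 16.5 * 1.8 * 8.66 = 257.202
Term 3: 0.5 * 16.5 * 2.2 * 8.2 = 148.83
qu = 611.895 + 257.202 + 148.83
qu = 1017.93 kPa


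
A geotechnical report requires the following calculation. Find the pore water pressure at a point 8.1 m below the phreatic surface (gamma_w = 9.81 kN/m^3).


Using u = gamma_w * h_w
u = 9.81 * 8.1
u = 79.46 kPa


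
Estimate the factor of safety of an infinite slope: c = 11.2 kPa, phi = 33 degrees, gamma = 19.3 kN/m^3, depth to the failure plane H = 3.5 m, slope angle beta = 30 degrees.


Result: 1.508

Derivation:
Using Fs = c / (gamma*H*sin(beta)*cos(beta)) + tan(phi)/tan(beta)
Cohesion contribution = 11.2 / (19.3*3.5*sin(30)*cos(30))
Cohesion contribution = 0.382906
Friction contribution = tan(33)/tan(30) = 1.12481
Fs = 0.382906 + 1.12481
Fs = 1.508


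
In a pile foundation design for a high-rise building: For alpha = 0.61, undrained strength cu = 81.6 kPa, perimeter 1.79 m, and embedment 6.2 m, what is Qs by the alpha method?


Using Qs = alpha * cu * perimeter * L
Qs = 0.61 * 81.6 * 1.79 * 6.2
Qs = 552.41 kN


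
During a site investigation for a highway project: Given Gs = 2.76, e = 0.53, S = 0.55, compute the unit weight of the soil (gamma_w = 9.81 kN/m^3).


Using gamma = gamma_w * (Gs + S*e) / (1 + e)
Numerator: Gs + S*e = 2.76 + 0.55*0.53 = 3.0515
Denominator: 1 + e = 1 + 0.53 = 1.53
gamma = 9.81 * 3.0515 / 1.53
gamma = 19.566 kN/m^3


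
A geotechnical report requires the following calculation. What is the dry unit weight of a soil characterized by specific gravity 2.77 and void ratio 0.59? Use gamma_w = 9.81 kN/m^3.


Result: 17.09 kN/m^3

Derivation:
Using gamma_d = Gs * gamma_w / (1 + e)
gamma_d = 2.77 * 9.81 / (1 + 0.59)
gamma_d = 2.77 * 9.81 / 1.59
gamma_d = 17.09 kN/m^3


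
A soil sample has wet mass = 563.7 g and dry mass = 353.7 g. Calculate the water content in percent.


Using w = (m_wet - m_dry) / m_dry * 100
m_wet - m_dry = 563.7 - 353.7 = 210.0 g
w = 210.0 / 353.7 * 100
w = 59.37 %


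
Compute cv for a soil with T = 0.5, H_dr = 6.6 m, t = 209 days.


Using cv = T * H_dr^2 / t
H_dr^2 = 6.6^2 = 43.56
cv = 0.5 * 43.56 / 209
cv = 0.10421 m^2/day


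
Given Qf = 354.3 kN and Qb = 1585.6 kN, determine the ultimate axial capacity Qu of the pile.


Result: 1939.9 kN

Derivation:
Using Qu = Qf + Qb
Qu = 354.3 + 1585.6
Qu = 1939.9 kN


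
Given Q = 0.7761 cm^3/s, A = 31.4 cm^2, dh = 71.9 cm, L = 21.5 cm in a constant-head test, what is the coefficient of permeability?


Result: 0.007391 cm/s

Derivation:
Compute hydraulic gradient:
i = dh / L = 71.9 / 21.5 = 3.34419
Then apply Darcy's law:
k = Q / (A * i)
k = 0.7761 / (31.4 * 3.34419)
k = 0.7761 / 105.007
k = 0.007391 cm/s


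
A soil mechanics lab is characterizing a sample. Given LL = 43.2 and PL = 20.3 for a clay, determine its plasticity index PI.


Using PI = LL - PL
PI = 43.2 - 20.3
PI = 22.9


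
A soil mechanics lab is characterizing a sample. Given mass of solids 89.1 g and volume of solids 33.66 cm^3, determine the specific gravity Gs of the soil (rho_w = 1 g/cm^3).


Using Gs = m_s / (V_s * rho_w)
Since rho_w = 1 g/cm^3:
Gs = 89.1 / 33.66
Gs = 2.647


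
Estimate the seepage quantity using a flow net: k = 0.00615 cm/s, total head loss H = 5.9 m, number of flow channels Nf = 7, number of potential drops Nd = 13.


Convert k to m/s for unit consistency with H:
k = 0.00615 cm/s = 0.00615 / 100 m/s = 6.15e-05 m/s
Using q = k * H * Nf / Nd
Nf / Nd = 7 / 13 = 0.5385
q = 6.15e-05 * 5.9 * 0.5385
q = 0.0001954 m^3/s per m


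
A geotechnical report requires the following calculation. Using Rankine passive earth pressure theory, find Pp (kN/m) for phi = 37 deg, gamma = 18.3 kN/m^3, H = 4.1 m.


Compute passive earth pressure coefficient:
Kp = tan^2(45 + phi/2) = tan^2(63.5) = 4.022791
Compute passive force:
Pp = 0.5 * Kp * gamma * H^2
Pp = 0.5 * 4.022791 * 18.3 * 4.1^2
Pp = 618.75 kN/m


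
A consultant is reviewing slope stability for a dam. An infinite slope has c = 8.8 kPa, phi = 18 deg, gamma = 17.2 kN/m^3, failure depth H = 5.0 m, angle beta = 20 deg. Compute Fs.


Using Fs = c / (gamma*H*sin(beta)*cos(beta)) + tan(phi)/tan(beta)
Cohesion contribution = 8.8 / (17.2*5.0*sin(20)*cos(20))
Cohesion contribution = 0.318381
Friction contribution = tan(18)/tan(20) = 0.89271
Fs = 0.318381 + 0.89271
Fs = 1.211


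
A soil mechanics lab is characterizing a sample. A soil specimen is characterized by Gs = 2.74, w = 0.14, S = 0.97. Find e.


Result: 0.3955

Derivation:
Using the relation e = Gs * w / S
e = 2.74 * 0.14 / 0.97
e = 0.3955


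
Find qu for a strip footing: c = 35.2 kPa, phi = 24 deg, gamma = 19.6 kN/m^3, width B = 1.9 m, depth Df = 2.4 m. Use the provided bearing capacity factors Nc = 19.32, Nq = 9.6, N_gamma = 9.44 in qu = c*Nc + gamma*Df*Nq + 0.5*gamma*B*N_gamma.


Compute qu = c*Nc + gamma*Df*Nq + 0.5*gamma*B*N_gamma
Term 1: 35.2 * 19.32 = 680.064
Term 2: 19.6 * 2.4 * 9.6 = 451.584
Term 3: 0.5 * 19.6 * 1.9 * 9.44 = 175.7728
qu = 680.064 + 451.584 + 175.7728
qu = 1307.42 kPa


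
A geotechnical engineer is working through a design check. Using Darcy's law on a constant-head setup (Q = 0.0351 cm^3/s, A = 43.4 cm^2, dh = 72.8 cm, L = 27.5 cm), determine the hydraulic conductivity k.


Compute hydraulic gradient:
i = dh / L = 72.8 / 27.5 = 2.64727
Then apply Darcy's law:
k = Q / (A * i)
k = 0.0351 / (43.4 * 2.64727)
k = 0.0351 / 114.892
k = 0.000306 cm/s


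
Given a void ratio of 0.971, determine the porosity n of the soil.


Using the relation n = e / (1 + e)
n = 0.971 / (1 + 0.971)
n = 0.971 / 1.971
n = 0.4926


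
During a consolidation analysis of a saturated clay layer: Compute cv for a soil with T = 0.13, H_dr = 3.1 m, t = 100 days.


Using cv = T * H_dr^2 / t
H_dr^2 = 3.1^2 = 9.61
cv = 0.13 * 9.61 / 100
cv = 0.01249 m^2/day


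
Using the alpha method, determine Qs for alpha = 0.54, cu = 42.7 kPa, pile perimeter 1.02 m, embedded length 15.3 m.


Using Qs = alpha * cu * perimeter * L
Qs = 0.54 * 42.7 * 1.02 * 15.3
Qs = 359.84 kN


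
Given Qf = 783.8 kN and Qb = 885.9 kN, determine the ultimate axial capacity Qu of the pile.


Result: 1669.7 kN

Derivation:
Using Qu = Qf + Qb
Qu = 783.8 + 885.9
Qu = 1669.7 kN


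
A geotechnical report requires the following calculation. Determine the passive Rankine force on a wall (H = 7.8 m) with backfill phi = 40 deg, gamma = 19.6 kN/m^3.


Result: 2742.02 kN/m

Derivation:
Compute passive earth pressure coefficient:
Kp = tan^2(45 + phi/2) = tan^2(65.0) = 4.59891
Compute passive force:
Pp = 0.5 * Kp * gamma * H^2
Pp = 0.5 * 4.59891 * 19.6 * 7.8^2
Pp = 2742.02 kN/m


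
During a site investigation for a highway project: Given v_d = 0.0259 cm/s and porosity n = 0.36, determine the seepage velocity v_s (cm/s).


Using v_s = v_d / n
v_s = 0.0259 / 0.36
v_s = 0.07194 cm/s


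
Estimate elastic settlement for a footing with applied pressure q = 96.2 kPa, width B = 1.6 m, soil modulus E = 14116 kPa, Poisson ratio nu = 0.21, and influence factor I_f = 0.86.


Using Se = q * B * (1 - nu^2) * I_f / E
1 - nu^2 = 1 - 0.21^2 = 0.9559
Se = 96.2 * 1.6 * 0.9559 * 0.86 / 14116
Se = 0.008964 m
Convert to mm: Se = 0.008964 * 1000 = 8.964 mm


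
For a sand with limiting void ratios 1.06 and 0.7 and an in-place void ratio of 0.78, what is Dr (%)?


Using Dr = (e_max - e) / (e_max - e_min) * 100
e_max - e = 1.06 - 0.78 = 0.28
e_max - e_min = 1.06 - 0.7 = 0.36
Dr = 0.28 / 0.36 * 100
Dr = 77.78 %


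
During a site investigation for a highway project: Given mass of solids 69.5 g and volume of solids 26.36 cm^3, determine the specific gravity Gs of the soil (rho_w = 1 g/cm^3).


Result: 2.637

Derivation:
Using Gs = m_s / (V_s * rho_w)
Since rho_w = 1 g/cm^3:
Gs = 69.5 / 26.36
Gs = 2.637


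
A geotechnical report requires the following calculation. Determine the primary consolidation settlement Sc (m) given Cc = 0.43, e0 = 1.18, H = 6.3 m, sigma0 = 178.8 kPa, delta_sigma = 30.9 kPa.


Result: 0.086 m

Derivation:
Using Sc = Cc * H / (1 + e0) * log10((sigma0 + delta_sigma) / sigma0)
Stress ratio = (178.8 + 30.9) / 178.8 = 1.17282
log10(1.17282) = 0.0692309
Cc * H / (1 + e0) = 0.43 * 6.3 / (1 + 1.18) = 1.24266
Sc = 1.24266 * 0.0692309
Sc = 0.086 m


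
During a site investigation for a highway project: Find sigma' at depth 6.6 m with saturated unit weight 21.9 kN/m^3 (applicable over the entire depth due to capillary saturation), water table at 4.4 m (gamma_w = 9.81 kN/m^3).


Total stress = gamma_sat * depth
sigma = 21.9 * 6.6 = 144.54 kPa
Pore water pressure u = gamma_w * (depth - d_wt)
u = 9.81 * (6.6 - 4.4) = 21.582 kPa
Effective stress = sigma - u
sigma' = 144.54 - 21.582 = 122.96 kPa


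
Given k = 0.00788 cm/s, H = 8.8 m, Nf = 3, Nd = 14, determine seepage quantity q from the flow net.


Result: 0.0001486 m^3/s per m

Derivation:
Convert k to m/s for unit consistency with H:
k = 0.00788 cm/s = 0.00788 / 100 m/s = 7.88e-05 m/s
Using q = k * H * Nf / Nd
Nf / Nd = 3 / 14 = 0.2143
q = 7.88e-05 * 8.8 * 0.2143
q = 0.0001486 m^3/s per m


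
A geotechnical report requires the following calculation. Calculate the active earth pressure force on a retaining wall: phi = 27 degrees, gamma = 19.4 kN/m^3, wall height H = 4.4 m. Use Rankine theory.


Compute active earth pressure coefficient:
Ka = tan^2(45 - phi/2) = tan^2(31.5) = 0.375525
Compute active force:
Pa = 0.5 * Ka * gamma * H^2
Pa = 0.5 * 0.375525 * 19.4 * 4.4^2
Pa = 70.52 kN/m


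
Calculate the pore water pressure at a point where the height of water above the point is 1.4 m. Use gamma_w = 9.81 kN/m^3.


Using u = gamma_w * h_w
u = 9.81 * 1.4
u = 13.73 kPa


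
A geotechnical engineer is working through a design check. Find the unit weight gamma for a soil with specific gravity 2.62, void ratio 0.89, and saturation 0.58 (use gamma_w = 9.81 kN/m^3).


Using gamma = gamma_w * (Gs + S*e) / (1 + e)
Numerator: Gs + S*e = 2.62 + 0.58*0.89 = 3.1362
Denominator: 1 + e = 1 + 0.89 = 1.89
gamma = 9.81 * 3.1362 / 1.89
gamma = 16.278 kN/m^3


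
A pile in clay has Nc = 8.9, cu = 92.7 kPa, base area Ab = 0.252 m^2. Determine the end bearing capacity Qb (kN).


Using Qb = Nc * cu * Ab
Qb = 8.9 * 92.7 * 0.252
Qb = 207.91 kN


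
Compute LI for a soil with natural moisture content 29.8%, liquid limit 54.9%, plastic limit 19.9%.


First compute the plasticity index:
PI = LL - PL = 54.9 - 19.9 = 35.0
Then compute the liquidity index:
LI = (w - PL) / PI
LI = (29.8 - 19.9) / 35.0
LI = 0.283


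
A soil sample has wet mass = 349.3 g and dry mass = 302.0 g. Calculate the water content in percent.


Using w = (m_wet - m_dry) / m_dry * 100
m_wet - m_dry = 349.3 - 302.0 = 47.3 g
w = 47.3 / 302.0 * 100
w = 15.66 %


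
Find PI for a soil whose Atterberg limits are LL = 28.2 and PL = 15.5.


Using PI = LL - PL
PI = 28.2 - 15.5
PI = 12.7


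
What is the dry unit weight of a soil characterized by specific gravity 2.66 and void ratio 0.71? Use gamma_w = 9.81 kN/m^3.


Using gamma_d = Gs * gamma_w / (1 + e)
gamma_d = 2.66 * 9.81 / (1 + 0.71)
gamma_d = 2.66 * 9.81 / 1.71
gamma_d = 15.26 kN/m^3


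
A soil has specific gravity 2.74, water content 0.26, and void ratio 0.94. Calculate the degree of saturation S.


Result: 0.7579

Derivation:
Using S = Gs * w / e
S = 2.74 * 0.26 / 0.94
S = 0.7579


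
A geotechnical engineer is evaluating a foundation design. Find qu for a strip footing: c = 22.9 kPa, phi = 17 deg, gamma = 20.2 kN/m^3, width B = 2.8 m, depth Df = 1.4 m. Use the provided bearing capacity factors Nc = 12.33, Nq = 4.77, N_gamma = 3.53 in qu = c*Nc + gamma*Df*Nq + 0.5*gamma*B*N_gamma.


Compute qu = c*Nc + gamma*Df*Nq + 0.5*gamma*B*N_gamma
Term 1: 22.9 * 12.33 = 282.357
Term 2: 20.2 * 1.4 * 4.77 = 134.8956
Term 3: 0.5 * 20.2 * 2.8 * 3.53 = 99.8284
qu = 282.357 + 134.8956 + 99.8284
qu = 517.08 kPa


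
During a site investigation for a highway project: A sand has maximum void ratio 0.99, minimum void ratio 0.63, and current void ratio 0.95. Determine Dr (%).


Using Dr = (e_max - e) / (e_max - e_min) * 100
e_max - e = 0.99 - 0.95 = 0.04
e_max - e_min = 0.99 - 0.63 = 0.36
Dr = 0.04 / 0.36 * 100
Dr = 11.11 %


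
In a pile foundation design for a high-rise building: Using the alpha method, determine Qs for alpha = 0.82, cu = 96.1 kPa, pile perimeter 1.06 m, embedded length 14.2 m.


Result: 1186.13 kN

Derivation:
Using Qs = alpha * cu * perimeter * L
Qs = 0.82 * 96.1 * 1.06 * 14.2
Qs = 1186.13 kN


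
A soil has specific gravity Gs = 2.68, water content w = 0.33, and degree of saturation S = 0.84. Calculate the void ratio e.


Result: 1.0529

Derivation:
Using the relation e = Gs * w / S
e = 2.68 * 0.33 / 0.84
e = 1.0529


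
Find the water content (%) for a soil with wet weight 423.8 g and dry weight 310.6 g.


Result: 36.45 %

Derivation:
Using w = (m_wet - m_dry) / m_dry * 100
m_wet - m_dry = 423.8 - 310.6 = 113.2 g
w = 113.2 / 310.6 * 100
w = 36.45 %


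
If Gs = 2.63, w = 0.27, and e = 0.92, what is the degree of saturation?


Using S = Gs * w / e
S = 2.63 * 0.27 / 0.92
S = 0.7718


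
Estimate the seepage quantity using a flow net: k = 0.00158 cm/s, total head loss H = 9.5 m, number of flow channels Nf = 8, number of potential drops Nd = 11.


Result: 0.0001092 m^3/s per m

Derivation:
Convert k to m/s for unit consistency with H:
k = 0.00158 cm/s = 0.00158 / 100 m/s = 1.58e-05 m/s
Using q = k * H * Nf / Nd
Nf / Nd = 8 / 11 = 0.7273
q = 1.58e-05 * 9.5 * 0.7273
q = 0.0001092 m^3/s per m


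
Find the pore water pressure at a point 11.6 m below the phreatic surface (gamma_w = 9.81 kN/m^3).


Result: 113.8 kPa

Derivation:
Using u = gamma_w * h_w
u = 9.81 * 11.6
u = 113.8 kPa


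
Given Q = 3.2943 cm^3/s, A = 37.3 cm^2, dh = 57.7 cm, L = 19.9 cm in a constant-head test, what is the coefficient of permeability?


Result: 0.03046 cm/s

Derivation:
Compute hydraulic gradient:
i = dh / L = 57.7 / 19.9 = 2.8995
Then apply Darcy's law:
k = Q / (A * i)
k = 3.2943 / (37.3 * 2.8995)
k = 3.2943 / 108.151
k = 0.03046 cm/s


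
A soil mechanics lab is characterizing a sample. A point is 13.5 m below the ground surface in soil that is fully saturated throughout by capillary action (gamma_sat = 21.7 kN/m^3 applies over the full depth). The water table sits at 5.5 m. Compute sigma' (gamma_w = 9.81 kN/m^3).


Result: 214.47 kPa

Derivation:
Total stress = gamma_sat * depth
sigma = 21.7 * 13.5 = 292.95 kPa
Pore water pressure u = gamma_w * (depth - d_wt)
u = 9.81 * (13.5 - 5.5) = 78.48 kPa
Effective stress = sigma - u
sigma' = 292.95 - 78.48 = 214.47 kPa


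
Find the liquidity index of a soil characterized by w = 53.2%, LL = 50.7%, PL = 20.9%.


First compute the plasticity index:
PI = LL - PL = 50.7 - 20.9 = 29.8
Then compute the liquidity index:
LI = (w - PL) / PI
LI = (53.2 - 20.9) / 29.8
LI = 1.084


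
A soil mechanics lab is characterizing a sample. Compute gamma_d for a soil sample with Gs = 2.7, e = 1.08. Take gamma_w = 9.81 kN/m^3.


Using gamma_d = Gs * gamma_w / (1 + e)
gamma_d = 2.7 * 9.81 / (1 + 1.08)
gamma_d = 2.7 * 9.81 / 2.08
gamma_d = 12.734 kN/m^3


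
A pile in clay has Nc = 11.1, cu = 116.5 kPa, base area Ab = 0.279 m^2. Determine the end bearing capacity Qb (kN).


Result: 360.79 kN

Derivation:
Using Qb = Nc * cu * Ab
Qb = 11.1 * 116.5 * 0.279
Qb = 360.79 kN


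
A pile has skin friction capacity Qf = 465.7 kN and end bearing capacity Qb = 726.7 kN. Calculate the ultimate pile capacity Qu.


Using Qu = Qf + Qb
Qu = 465.7 + 726.7
Qu = 1192.4 kN


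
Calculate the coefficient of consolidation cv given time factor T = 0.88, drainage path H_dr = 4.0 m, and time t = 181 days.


Result: 0.07779 m^2/day

Derivation:
Using cv = T * H_dr^2 / t
H_dr^2 = 4.0^2 = 16.0
cv = 0.88 * 16.0 / 181
cv = 0.07779 m^2/day


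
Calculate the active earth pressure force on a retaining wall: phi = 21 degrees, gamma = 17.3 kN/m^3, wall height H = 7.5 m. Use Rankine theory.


Result: 229.83 kN/m

Derivation:
Compute active earth pressure coefficient:
Ka = tan^2(45 - phi/2) = tan^2(34.5) = 0.472355
Compute active force:
Pa = 0.5 * Ka * gamma * H^2
Pa = 0.5 * 0.472355 * 17.3 * 7.5^2
Pa = 229.83 kN/m


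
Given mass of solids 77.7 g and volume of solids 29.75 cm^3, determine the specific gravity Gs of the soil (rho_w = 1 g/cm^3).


Using Gs = m_s / (V_s * rho_w)
Since rho_w = 1 g/cm^3:
Gs = 77.7 / 29.75
Gs = 2.612


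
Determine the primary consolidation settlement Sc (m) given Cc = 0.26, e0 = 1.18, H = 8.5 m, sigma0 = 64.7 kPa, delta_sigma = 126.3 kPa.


Using Sc = Cc * H / (1 + e0) * log10((sigma0 + delta_sigma) / sigma0)
Stress ratio = (64.7 + 126.3) / 64.7 = 2.95209
log10(2.95209) = 0.470129
Cc * H / (1 + e0) = 0.26 * 8.5 / (1 + 1.18) = 1.01376
Sc = 1.01376 * 0.470129
Sc = 0.4766 m


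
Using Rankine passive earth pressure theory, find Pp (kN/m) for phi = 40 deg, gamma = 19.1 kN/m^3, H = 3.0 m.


Compute passive earth pressure coefficient:
Kp = tan^2(45 + phi/2) = tan^2(65.0) = 4.59891
Compute passive force:
Pp = 0.5 * Kp * gamma * H^2
Pp = 0.5 * 4.59891 * 19.1 * 3.0^2
Pp = 395.28 kN/m


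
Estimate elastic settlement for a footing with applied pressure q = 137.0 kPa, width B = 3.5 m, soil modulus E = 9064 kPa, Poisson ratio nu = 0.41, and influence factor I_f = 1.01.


Using Se = q * B * (1 - nu^2) * I_f / E
1 - nu^2 = 1 - 0.41^2 = 0.8319
Se = 137.0 * 3.5 * 0.8319 * 1.01 / 9064
Se = 0.044449 m
Convert to mm: Se = 0.044449 * 1000 = 44.449 mm


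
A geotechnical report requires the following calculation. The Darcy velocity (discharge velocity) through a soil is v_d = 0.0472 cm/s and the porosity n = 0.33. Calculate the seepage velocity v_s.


Result: 0.14303 cm/s

Derivation:
Using v_s = v_d / n
v_s = 0.0472 / 0.33
v_s = 0.14303 cm/s


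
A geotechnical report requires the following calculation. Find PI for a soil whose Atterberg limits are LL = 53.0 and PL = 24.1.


Using PI = LL - PL
PI = 53.0 - 24.1
PI = 28.9


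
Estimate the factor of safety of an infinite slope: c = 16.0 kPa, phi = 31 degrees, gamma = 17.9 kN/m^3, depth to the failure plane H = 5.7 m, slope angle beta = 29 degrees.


Using Fs = c / (gamma*H*sin(beta)*cos(beta)) + tan(phi)/tan(beta)
Cohesion contribution = 16.0 / (17.9*5.7*sin(29)*cos(29))
Cohesion contribution = 0.36983
Friction contribution = tan(31)/tan(29) = 1.08398
Fs = 0.36983 + 1.08398
Fs = 1.454


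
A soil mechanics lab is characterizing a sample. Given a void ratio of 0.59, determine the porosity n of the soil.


Result: 0.3711

Derivation:
Using the relation n = e / (1 + e)
n = 0.59 / (1 + 0.59)
n = 0.59 / 1.59
n = 0.3711


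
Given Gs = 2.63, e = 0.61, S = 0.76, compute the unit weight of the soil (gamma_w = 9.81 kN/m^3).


Using gamma = gamma_w * (Gs + S*e) / (1 + e)
Numerator: Gs + S*e = 2.63 + 0.76*0.61 = 3.0936
Denominator: 1 + e = 1 + 0.61 = 1.61
gamma = 9.81 * 3.0936 / 1.61
gamma = 18.85 kN/m^3


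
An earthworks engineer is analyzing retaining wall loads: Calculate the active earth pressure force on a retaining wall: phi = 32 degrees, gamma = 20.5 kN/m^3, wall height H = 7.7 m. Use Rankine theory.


Compute active earth pressure coefficient:
Ka = tan^2(45 - phi/2) = tan^2(29.0) = 0.307259
Compute active force:
Pa = 0.5 * Ka * gamma * H^2
Pa = 0.5 * 0.307259 * 20.5 * 7.7^2
Pa = 186.73 kN/m


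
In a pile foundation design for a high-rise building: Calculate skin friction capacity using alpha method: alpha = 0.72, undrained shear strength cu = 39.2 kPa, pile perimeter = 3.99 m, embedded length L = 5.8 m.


Using Qs = alpha * cu * perimeter * L
Qs = 0.72 * 39.2 * 3.99 * 5.8
Qs = 653.16 kN


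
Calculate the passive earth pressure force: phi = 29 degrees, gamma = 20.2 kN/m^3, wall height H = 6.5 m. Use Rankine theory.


Compute passive earth pressure coefficient:
Kp = tan^2(45 + phi/2) = tan^2(59.5) = 2.88206
Compute passive force:
Pp = 0.5 * Kp * gamma * H^2
Pp = 0.5 * 2.88206 * 20.2 * 6.5^2
Pp = 1229.85 kN/m


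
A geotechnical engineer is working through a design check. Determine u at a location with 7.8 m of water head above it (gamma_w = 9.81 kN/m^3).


Using u = gamma_w * h_w
u = 9.81 * 7.8
u = 76.52 kPa


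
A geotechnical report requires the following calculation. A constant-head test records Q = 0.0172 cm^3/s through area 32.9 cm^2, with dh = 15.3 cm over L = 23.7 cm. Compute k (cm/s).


Compute hydraulic gradient:
i = dh / L = 15.3 / 23.7 = 0.64557
Then apply Darcy's law:
k = Q / (A * i)
k = 0.0172 / (32.9 * 0.64557)
k = 0.0172 / 21.2392
k = 0.00081 cm/s


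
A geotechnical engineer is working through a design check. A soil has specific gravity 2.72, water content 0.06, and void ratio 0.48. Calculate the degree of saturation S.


Using S = Gs * w / e
S = 2.72 * 0.06 / 0.48
S = 0.34


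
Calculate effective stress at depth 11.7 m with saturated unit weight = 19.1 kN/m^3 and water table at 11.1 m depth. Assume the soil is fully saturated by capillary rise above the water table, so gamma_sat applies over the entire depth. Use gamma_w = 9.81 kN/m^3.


Result: 217.58 kPa

Derivation:
Total stress = gamma_sat * depth
sigma = 19.1 * 11.7 = 223.47 kPa
Pore water pressure u = gamma_w * (depth - d_wt)
u = 9.81 * (11.7 - 11.1) = 5.886 kPa
Effective stress = sigma - u
sigma' = 223.47 - 5.886 = 217.58 kPa


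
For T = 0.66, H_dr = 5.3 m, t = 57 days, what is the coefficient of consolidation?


Result: 0.32525 m^2/day

Derivation:
Using cv = T * H_dr^2 / t
H_dr^2 = 5.3^2 = 28.09
cv = 0.66 * 28.09 / 57
cv = 0.32525 m^2/day


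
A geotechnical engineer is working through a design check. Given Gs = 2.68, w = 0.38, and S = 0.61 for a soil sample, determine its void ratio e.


Using the relation e = Gs * w / S
e = 2.68 * 0.38 / 0.61
e = 1.6695


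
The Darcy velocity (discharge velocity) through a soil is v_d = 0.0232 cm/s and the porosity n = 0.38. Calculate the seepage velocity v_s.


Using v_s = v_d / n
v_s = 0.0232 / 0.38
v_s = 0.06105 cm/s


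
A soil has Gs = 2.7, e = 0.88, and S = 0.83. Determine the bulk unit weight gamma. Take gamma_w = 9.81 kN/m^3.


Using gamma = gamma_w * (Gs + S*e) / (1 + e)
Numerator: Gs + S*e = 2.7 + 0.83*0.88 = 3.4304
Denominator: 1 + e = 1 + 0.88 = 1.88
gamma = 9.81 * 3.4304 / 1.88
gamma = 17.9 kN/m^3


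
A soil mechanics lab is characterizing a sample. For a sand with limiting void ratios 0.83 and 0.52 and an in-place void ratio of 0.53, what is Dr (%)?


Using Dr = (e_max - e) / (e_max - e_min) * 100
e_max - e = 0.83 - 0.53 = 0.3
e_max - e_min = 0.83 - 0.52 = 0.31
Dr = 0.3 / 0.31 * 100
Dr = 96.77 %


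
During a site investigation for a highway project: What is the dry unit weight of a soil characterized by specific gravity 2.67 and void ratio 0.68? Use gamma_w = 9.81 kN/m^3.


Using gamma_d = Gs * gamma_w / (1 + e)
gamma_d = 2.67 * 9.81 / (1 + 0.68)
gamma_d = 2.67 * 9.81 / 1.68
gamma_d = 15.591 kN/m^3


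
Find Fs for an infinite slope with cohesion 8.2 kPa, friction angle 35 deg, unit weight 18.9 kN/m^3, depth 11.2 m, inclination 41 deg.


Using Fs = c / (gamma*H*sin(beta)*cos(beta)) + tan(phi)/tan(beta)
Cohesion contribution = 8.2 / (18.9*11.2*sin(41)*cos(41))
Cohesion contribution = 0.0782368
Friction contribution = tan(35)/tan(41) = 0.805497
Fs = 0.0782368 + 0.805497
Fs = 0.884


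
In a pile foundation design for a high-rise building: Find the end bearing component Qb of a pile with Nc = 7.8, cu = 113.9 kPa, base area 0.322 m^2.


Result: 286.07 kN

Derivation:
Using Qb = Nc * cu * Ab
Qb = 7.8 * 113.9 * 0.322
Qb = 286.07 kN


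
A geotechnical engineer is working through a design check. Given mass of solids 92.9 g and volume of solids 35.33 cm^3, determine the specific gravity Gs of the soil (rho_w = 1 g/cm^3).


Result: 2.629

Derivation:
Using Gs = m_s / (V_s * rho_w)
Since rho_w = 1 g/cm^3:
Gs = 92.9 / 35.33
Gs = 2.629


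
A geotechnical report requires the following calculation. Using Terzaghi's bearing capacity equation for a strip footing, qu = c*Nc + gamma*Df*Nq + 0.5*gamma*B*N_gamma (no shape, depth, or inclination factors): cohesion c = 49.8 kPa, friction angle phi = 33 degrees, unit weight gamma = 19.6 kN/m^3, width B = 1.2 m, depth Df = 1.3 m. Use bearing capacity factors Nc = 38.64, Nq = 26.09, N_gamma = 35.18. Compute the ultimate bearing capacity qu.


Result: 3002.76 kPa

Derivation:
Compute qu = c*Nc + gamma*Df*Nq + 0.5*gamma*B*N_gamma
Term 1: 49.8 * 38.64 = 1924.272
Term 2: 19.6 * 1.3 * 26.09 = 664.7732
Term 3: 0.5 * 19.6 * 1.2 * 35.18 = 413.7168
qu = 1924.272 + 664.7732 + 413.7168
qu = 3002.76 kPa


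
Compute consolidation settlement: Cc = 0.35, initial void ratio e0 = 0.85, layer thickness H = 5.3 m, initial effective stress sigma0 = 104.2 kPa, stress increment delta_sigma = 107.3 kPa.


Using Sc = Cc * H / (1 + e0) * log10((sigma0 + delta_sigma) / sigma0)
Stress ratio = (104.2 + 107.3) / 104.2 = 2.02975
log10(2.02975) = 0.307443
Cc * H / (1 + e0) = 0.35 * 5.3 / (1 + 0.85) = 1.0027
Sc = 1.0027 * 0.307443
Sc = 0.3083 m


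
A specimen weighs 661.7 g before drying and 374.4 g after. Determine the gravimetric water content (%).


Using w = (m_wet - m_dry) / m_dry * 100
m_wet - m_dry = 661.7 - 374.4 = 287.3 g
w = 287.3 / 374.4 * 100
w = 76.74 %


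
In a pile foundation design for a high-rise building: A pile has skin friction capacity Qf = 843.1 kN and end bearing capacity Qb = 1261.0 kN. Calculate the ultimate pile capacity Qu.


Using Qu = Qf + Qb
Qu = 843.1 + 1261.0
Qu = 2104.1 kN


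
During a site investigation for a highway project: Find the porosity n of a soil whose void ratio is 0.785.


Using the relation n = e / (1 + e)
n = 0.785 / (1 + 0.785)
n = 0.785 / 1.785
n = 0.4398


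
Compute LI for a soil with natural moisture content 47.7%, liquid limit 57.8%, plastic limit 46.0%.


Result: 0.144

Derivation:
First compute the plasticity index:
PI = LL - PL = 57.8 - 46.0 = 11.8
Then compute the liquidity index:
LI = (w - PL) / PI
LI = (47.7 - 46.0) / 11.8
LI = 0.144


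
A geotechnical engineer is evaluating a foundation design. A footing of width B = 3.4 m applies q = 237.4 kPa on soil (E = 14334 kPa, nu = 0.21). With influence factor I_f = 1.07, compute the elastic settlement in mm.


Using Se = q * B * (1 - nu^2) * I_f / E
1 - nu^2 = 1 - 0.21^2 = 0.9559
Se = 237.4 * 3.4 * 0.9559 * 1.07 / 14334
Se = 0.057595 m
Convert to mm: Se = 0.057595 * 1000 = 57.595 mm


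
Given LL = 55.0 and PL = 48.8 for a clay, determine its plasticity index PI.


Using PI = LL - PL
PI = 55.0 - 48.8
PI = 6.2


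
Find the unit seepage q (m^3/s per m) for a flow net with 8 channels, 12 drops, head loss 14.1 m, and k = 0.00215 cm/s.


Result: 0.0002021 m^3/s per m

Derivation:
Convert k to m/s for unit consistency with H:
k = 0.00215 cm/s = 0.00215 / 100 m/s = 2.15e-05 m/s
Using q = k * H * Nf / Nd
Nf / Nd = 8 / 12 = 0.6667
q = 2.15e-05 * 14.1 * 0.6667
q = 0.0002021 m^3/s per m


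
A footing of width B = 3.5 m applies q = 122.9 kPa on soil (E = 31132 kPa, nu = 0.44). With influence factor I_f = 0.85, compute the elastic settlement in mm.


Using Se = q * B * (1 - nu^2) * I_f / E
1 - nu^2 = 1 - 0.44^2 = 0.8064
Se = 122.9 * 3.5 * 0.8064 * 0.85 / 31132
Se = 0.009471 m
Convert to mm: Se = 0.009471 * 1000 = 9.471 mm


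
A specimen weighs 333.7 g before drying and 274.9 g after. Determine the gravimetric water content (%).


Result: 21.39 %

Derivation:
Using w = (m_wet - m_dry) / m_dry * 100
m_wet - m_dry = 333.7 - 274.9 = 58.8 g
w = 58.8 / 274.9 * 100
w = 21.39 %


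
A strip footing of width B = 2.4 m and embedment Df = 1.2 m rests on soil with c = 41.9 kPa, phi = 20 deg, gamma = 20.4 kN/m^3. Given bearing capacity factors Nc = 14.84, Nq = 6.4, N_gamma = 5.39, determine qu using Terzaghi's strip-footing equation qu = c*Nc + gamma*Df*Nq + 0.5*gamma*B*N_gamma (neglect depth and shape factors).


Result: 910.42 kPa

Derivation:
Compute qu = c*Nc + gamma*Df*Nq + 0.5*gamma*B*N_gamma
Term 1: 41.9 * 14.84 = 621.796
Term 2: 20.4 * 1.2 * 6.4 = 156.672
Term 3: 0.5 * 20.4 * 2.4 * 5.39 = 131.9472
qu = 621.796 + 156.672 + 131.9472
qu = 910.42 kPa


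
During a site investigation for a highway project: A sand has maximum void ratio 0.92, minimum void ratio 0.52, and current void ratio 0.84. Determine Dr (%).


Result: 20.0 %

Derivation:
Using Dr = (e_max - e) / (e_max - e_min) * 100
e_max - e = 0.92 - 0.84 = 0.08
e_max - e_min = 0.92 - 0.52 = 0.4
Dr = 0.08 / 0.4 * 100
Dr = 20.0 %


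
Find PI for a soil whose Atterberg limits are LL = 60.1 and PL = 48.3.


Using PI = LL - PL
PI = 60.1 - 48.3
PI = 11.8


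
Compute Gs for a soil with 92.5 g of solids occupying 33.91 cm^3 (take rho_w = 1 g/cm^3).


Using Gs = m_s / (V_s * rho_w)
Since rho_w = 1 g/cm^3:
Gs = 92.5 / 33.91
Gs = 2.728


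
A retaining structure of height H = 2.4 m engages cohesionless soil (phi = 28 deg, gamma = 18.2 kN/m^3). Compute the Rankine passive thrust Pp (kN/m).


Compute passive earth pressure coefficient:
Kp = tan^2(45 + phi/2) = tan^2(59.0) = 2.769826
Compute passive force:
Pp = 0.5 * Kp * gamma * H^2
Pp = 0.5 * 2.769826 * 18.2 * 2.4^2
Pp = 145.18 kN/m


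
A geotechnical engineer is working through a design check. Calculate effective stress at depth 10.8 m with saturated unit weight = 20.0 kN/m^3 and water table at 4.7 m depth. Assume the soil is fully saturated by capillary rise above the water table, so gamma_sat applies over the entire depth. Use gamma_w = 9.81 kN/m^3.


Result: 156.16 kPa

Derivation:
Total stress = gamma_sat * depth
sigma = 20.0 * 10.8 = 216.0 kPa
Pore water pressure u = gamma_w * (depth - d_wt)
u = 9.81 * (10.8 - 4.7) = 59.841 kPa
Effective stress = sigma - u
sigma' = 216.0 - 59.841 = 156.16 kPa


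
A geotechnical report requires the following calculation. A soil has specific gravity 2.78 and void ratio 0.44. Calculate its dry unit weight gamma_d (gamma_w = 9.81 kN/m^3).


Using gamma_d = Gs * gamma_w / (1 + e)
gamma_d = 2.78 * 9.81 / (1 + 0.44)
gamma_d = 2.78 * 9.81 / 1.44
gamma_d = 18.939 kN/m^3


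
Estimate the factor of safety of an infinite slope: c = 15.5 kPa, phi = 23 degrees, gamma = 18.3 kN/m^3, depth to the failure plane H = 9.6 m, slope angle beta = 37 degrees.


Using Fs = c / (gamma*H*sin(beta)*cos(beta)) + tan(phi)/tan(beta)
Cohesion contribution = 15.5 / (18.3*9.6*sin(37)*cos(37))
Cohesion contribution = 0.183568
Friction contribution = tan(23)/tan(37) = 0.563297
Fs = 0.183568 + 0.563297
Fs = 0.747


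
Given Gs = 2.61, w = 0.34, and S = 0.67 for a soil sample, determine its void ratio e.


Using the relation e = Gs * w / S
e = 2.61 * 0.34 / 0.67
e = 1.3245


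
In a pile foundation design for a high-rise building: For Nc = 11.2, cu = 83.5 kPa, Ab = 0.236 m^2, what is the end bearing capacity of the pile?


Using Qb = Nc * cu * Ab
Qb = 11.2 * 83.5 * 0.236
Qb = 220.71 kN


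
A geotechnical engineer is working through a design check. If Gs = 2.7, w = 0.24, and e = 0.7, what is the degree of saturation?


Using S = Gs * w / e
S = 2.7 * 0.24 / 0.7
S = 0.9257


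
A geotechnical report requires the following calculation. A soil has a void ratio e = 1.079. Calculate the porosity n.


Result: 0.519

Derivation:
Using the relation n = e / (1 + e)
n = 1.079 / (1 + 1.079)
n = 1.079 / 2.079
n = 0.519


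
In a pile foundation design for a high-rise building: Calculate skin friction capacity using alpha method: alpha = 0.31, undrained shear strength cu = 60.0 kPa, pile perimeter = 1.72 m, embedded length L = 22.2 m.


Result: 710.22 kN

Derivation:
Using Qs = alpha * cu * perimeter * L
Qs = 0.31 * 60.0 * 1.72 * 22.2
Qs = 710.22 kN


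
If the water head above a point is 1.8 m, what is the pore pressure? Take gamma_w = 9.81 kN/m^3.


Using u = gamma_w * h_w
u = 9.81 * 1.8
u = 17.66 kPa


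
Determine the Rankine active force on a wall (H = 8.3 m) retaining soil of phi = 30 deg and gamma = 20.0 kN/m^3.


Result: 229.63 kN/m

Derivation:
Compute active earth pressure coefficient:
Ka = tan^2(45 - phi/2) = tan^2(30.0) = 0.333333
Compute active force:
Pa = 0.5 * Ka * gamma * H^2
Pa = 0.5 * 0.333333 * 20.0 * 8.3^2
Pa = 229.63 kN/m


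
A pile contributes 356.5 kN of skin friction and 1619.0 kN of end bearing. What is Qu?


Result: 1975.5 kN

Derivation:
Using Qu = Qf + Qb
Qu = 356.5 + 1619.0
Qu = 1975.5 kN


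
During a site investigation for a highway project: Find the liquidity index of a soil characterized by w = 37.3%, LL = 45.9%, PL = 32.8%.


First compute the plasticity index:
PI = LL - PL = 45.9 - 32.8 = 13.1
Then compute the liquidity index:
LI = (w - PL) / PI
LI = (37.3 - 32.8) / 13.1
LI = 0.344


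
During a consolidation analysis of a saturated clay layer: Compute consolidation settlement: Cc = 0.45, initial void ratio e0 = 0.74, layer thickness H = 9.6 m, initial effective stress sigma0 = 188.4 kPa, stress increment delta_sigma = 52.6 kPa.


Result: 0.2655 m

Derivation:
Using Sc = Cc * H / (1 + e0) * log10((sigma0 + delta_sigma) / sigma0)
Stress ratio = (188.4 + 52.6) / 188.4 = 1.27919
log10(1.27919) = 0.106936
Cc * H / (1 + e0) = 0.45 * 9.6 / (1 + 0.74) = 2.48276
Sc = 2.48276 * 0.106936
Sc = 0.2655 m


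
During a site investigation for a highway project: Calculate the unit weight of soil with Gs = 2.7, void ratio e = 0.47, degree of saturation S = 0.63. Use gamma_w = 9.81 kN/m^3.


Result: 19.994 kN/m^3

Derivation:
Using gamma = gamma_w * (Gs + S*e) / (1 + e)
Numerator: Gs + S*e = 2.7 + 0.63*0.47 = 2.9961
Denominator: 1 + e = 1 + 0.47 = 1.47
gamma = 9.81 * 2.9961 / 1.47
gamma = 19.994 kN/m^3


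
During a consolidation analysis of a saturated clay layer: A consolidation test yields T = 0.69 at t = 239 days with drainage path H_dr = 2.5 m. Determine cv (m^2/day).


Using cv = T * H_dr^2 / t
H_dr^2 = 2.5^2 = 6.25
cv = 0.69 * 6.25 / 239
cv = 0.01804 m^2/day


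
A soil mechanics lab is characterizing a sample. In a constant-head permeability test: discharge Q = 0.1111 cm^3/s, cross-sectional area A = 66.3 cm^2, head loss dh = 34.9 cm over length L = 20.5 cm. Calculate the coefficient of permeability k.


Result: 0.000984 cm/s

Derivation:
Compute hydraulic gradient:
i = dh / L = 34.9 / 20.5 = 1.70244
Then apply Darcy's law:
k = Q / (A * i)
k = 0.1111 / (66.3 * 1.70244)
k = 0.1111 / 112.872
k = 0.000984 cm/s


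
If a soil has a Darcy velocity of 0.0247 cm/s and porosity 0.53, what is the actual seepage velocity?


Using v_s = v_d / n
v_s = 0.0247 / 0.53
v_s = 0.0466 cm/s


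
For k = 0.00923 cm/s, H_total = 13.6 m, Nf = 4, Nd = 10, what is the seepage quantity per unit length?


Convert k to m/s for unit consistency with H:
k = 0.00923 cm/s = 0.00923 / 100 m/s = 9.23e-05 m/s
Using q = k * H * Nf / Nd
Nf / Nd = 4 / 10 = 0.4
q = 9.23e-05 * 13.6 * 0.4
q = 0.0005021 m^3/s per m


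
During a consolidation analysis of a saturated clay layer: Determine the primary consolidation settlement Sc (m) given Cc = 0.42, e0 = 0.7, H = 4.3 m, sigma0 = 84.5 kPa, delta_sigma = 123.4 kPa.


Using Sc = Cc * H / (1 + e0) * log10((sigma0 + delta_sigma) / sigma0)
Stress ratio = (84.5 + 123.4) / 84.5 = 2.46036
log10(2.46036) = 0.390998
Cc * H / (1 + e0) = 0.42 * 4.3 / (1 + 0.7) = 1.06235
Sc = 1.06235 * 0.390998
Sc = 0.4154 m


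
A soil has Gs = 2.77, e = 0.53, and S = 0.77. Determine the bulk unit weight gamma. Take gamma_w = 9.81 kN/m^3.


Using gamma = gamma_w * (Gs + S*e) / (1 + e)
Numerator: Gs + S*e = 2.77 + 0.77*0.53 = 3.1781
Denominator: 1 + e = 1 + 0.53 = 1.53
gamma = 9.81 * 3.1781 / 1.53
gamma = 20.377 kN/m^3


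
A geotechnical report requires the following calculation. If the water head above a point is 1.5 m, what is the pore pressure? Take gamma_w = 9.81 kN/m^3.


Using u = gamma_w * h_w
u = 9.81 * 1.5
u = 14.71 kPa


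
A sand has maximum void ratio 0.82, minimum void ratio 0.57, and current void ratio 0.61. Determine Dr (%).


Using Dr = (e_max - e) / (e_max - e_min) * 100
e_max - e = 0.82 - 0.61 = 0.21
e_max - e_min = 0.82 - 0.57 = 0.25
Dr = 0.21 / 0.25 * 100
Dr = 84.0 %


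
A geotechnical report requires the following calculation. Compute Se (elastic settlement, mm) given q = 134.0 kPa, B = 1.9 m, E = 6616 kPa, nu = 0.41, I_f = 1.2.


Result: 38.416 mm

Derivation:
Using Se = q * B * (1 - nu^2) * I_f / E
1 - nu^2 = 1 - 0.41^2 = 0.8319
Se = 134.0 * 1.9 * 0.8319 * 1.2 / 6616
Se = 0.038416 m
Convert to mm: Se = 0.038416 * 1000 = 38.416 mm


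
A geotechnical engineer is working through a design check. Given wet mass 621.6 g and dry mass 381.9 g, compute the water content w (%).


Using w = (m_wet - m_dry) / m_dry * 100
m_wet - m_dry = 621.6 - 381.9 = 239.7 g
w = 239.7 / 381.9 * 100
w = 62.77 %


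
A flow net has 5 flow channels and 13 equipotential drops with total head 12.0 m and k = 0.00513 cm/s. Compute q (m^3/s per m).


Convert k to m/s for unit consistency with H:
k = 0.00513 cm/s = 0.00513 / 100 m/s = 5.13e-05 m/s
Using q = k * H * Nf / Nd
Nf / Nd = 5 / 13 = 0.3846
q = 5.13e-05 * 12.0 * 0.3846
q = 0.0002368 m^3/s per m


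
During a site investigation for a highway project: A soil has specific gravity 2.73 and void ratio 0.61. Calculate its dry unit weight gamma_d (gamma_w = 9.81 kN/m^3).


Using gamma_d = Gs * gamma_w / (1 + e)
gamma_d = 2.73 * 9.81 / (1 + 0.61)
gamma_d = 2.73 * 9.81 / 1.61
gamma_d = 16.634 kN/m^3


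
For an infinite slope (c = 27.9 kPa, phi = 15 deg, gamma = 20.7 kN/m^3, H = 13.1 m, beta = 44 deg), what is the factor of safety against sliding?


Using Fs = c / (gamma*H*sin(beta)*cos(beta)) + tan(phi)/tan(beta)
Cohesion contribution = 27.9 / (20.7*13.1*sin(44)*cos(44))
Cohesion contribution = 0.2059
Friction contribution = tan(15)/tan(44) = 0.27747
Fs = 0.2059 + 0.27747
Fs = 0.483


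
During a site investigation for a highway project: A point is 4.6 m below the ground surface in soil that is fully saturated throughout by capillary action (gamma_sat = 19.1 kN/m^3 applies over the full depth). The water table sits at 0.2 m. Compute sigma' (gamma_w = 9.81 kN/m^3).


Result: 44.7 kPa

Derivation:
Total stress = gamma_sat * depth
sigma = 19.1 * 4.6 = 87.86 kPa
Pore water pressure u = gamma_w * (depth - d_wt)
u = 9.81 * (4.6 - 0.2) = 43.164 kPa
Effective stress = sigma - u
sigma' = 87.86 - 43.164 = 44.7 kPa


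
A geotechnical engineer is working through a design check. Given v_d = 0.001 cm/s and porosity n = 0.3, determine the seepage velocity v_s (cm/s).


Using v_s = v_d / n
v_s = 0.001 / 0.3
v_s = 0.00333 cm/s


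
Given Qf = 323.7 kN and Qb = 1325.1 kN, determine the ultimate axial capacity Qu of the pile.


Using Qu = Qf + Qb
Qu = 323.7 + 1325.1
Qu = 1648.8 kN


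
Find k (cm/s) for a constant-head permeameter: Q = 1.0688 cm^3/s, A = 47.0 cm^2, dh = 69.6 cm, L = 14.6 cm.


Compute hydraulic gradient:
i = dh / L = 69.6 / 14.6 = 4.76712
Then apply Darcy's law:
k = Q / (A * i)
k = 1.0688 / (47.0 * 4.76712)
k = 1.0688 / 224.055
k = 0.00477 cm/s


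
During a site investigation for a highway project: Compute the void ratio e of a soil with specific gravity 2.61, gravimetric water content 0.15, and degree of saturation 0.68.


Result: 0.5757

Derivation:
Using the relation e = Gs * w / S
e = 2.61 * 0.15 / 0.68
e = 0.5757
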